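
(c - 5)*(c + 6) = c^2 + c - 30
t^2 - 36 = (t - 6)*(t + 6)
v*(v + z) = v^2 + v*z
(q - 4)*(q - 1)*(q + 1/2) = q^3 - 9*q^2/2 + 3*q/2 + 2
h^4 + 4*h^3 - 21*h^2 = h^2*(h - 3)*(h + 7)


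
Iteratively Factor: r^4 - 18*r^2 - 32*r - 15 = (r + 1)*(r^3 - r^2 - 17*r - 15) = (r + 1)^2*(r^2 - 2*r - 15) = (r + 1)^2*(r + 3)*(r - 5)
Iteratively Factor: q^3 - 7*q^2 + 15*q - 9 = (q - 3)*(q^2 - 4*q + 3) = (q - 3)^2*(q - 1)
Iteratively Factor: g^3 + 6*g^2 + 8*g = (g + 2)*(g^2 + 4*g) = (g + 2)*(g + 4)*(g)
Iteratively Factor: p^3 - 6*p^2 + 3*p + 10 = (p - 2)*(p^2 - 4*p - 5) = (p - 2)*(p + 1)*(p - 5)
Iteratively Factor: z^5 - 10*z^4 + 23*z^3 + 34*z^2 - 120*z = (z)*(z^4 - 10*z^3 + 23*z^2 + 34*z - 120) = z*(z - 3)*(z^3 - 7*z^2 + 2*z + 40) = z*(z - 5)*(z - 3)*(z^2 - 2*z - 8) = z*(z - 5)*(z - 4)*(z - 3)*(z + 2)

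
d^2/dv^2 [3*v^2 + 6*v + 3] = 6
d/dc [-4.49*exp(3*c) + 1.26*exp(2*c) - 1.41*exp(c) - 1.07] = (-13.47*exp(2*c) + 2.52*exp(c) - 1.41)*exp(c)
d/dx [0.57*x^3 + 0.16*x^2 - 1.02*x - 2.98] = 1.71*x^2 + 0.32*x - 1.02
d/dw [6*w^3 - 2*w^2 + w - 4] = 18*w^2 - 4*w + 1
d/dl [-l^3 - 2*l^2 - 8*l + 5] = -3*l^2 - 4*l - 8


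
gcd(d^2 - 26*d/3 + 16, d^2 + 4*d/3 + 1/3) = 1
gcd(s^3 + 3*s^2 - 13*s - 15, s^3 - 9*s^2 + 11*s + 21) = s^2 - 2*s - 3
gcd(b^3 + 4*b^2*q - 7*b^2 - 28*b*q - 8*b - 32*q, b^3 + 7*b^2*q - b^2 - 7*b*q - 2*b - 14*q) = b + 1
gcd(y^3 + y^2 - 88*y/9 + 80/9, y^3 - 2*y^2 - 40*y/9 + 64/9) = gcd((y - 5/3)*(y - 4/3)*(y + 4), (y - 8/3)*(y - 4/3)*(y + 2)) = y - 4/3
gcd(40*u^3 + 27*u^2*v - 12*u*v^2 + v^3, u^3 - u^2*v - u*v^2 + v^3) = u + v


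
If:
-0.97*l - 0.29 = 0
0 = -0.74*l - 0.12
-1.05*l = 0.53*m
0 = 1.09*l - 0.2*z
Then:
No Solution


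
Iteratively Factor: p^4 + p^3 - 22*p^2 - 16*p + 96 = (p - 4)*(p^3 + 5*p^2 - 2*p - 24) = (p - 4)*(p - 2)*(p^2 + 7*p + 12) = (p - 4)*(p - 2)*(p + 3)*(p + 4)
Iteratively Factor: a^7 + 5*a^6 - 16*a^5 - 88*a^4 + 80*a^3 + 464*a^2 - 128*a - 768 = (a + 2)*(a^6 + 3*a^5 - 22*a^4 - 44*a^3 + 168*a^2 + 128*a - 384) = (a - 2)*(a + 2)*(a^5 + 5*a^4 - 12*a^3 - 68*a^2 + 32*a + 192) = (a - 2)*(a + 2)*(a + 4)*(a^4 + a^3 - 16*a^2 - 4*a + 48) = (a - 3)*(a - 2)*(a + 2)*(a + 4)*(a^3 + 4*a^2 - 4*a - 16) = (a - 3)*(a - 2)^2*(a + 2)*(a + 4)*(a^2 + 6*a + 8) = (a - 3)*(a - 2)^2*(a + 2)^2*(a + 4)*(a + 4)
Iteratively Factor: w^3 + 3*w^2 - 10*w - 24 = (w + 4)*(w^2 - w - 6) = (w - 3)*(w + 4)*(w + 2)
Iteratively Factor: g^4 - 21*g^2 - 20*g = (g + 1)*(g^3 - g^2 - 20*g) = (g - 5)*(g + 1)*(g^2 + 4*g) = g*(g - 5)*(g + 1)*(g + 4)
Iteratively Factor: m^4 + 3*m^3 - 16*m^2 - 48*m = (m + 3)*(m^3 - 16*m) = m*(m + 3)*(m^2 - 16) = m*(m - 4)*(m + 3)*(m + 4)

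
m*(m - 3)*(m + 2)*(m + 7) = m^4 + 6*m^3 - 13*m^2 - 42*m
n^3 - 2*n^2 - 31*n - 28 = (n - 7)*(n + 1)*(n + 4)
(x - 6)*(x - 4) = x^2 - 10*x + 24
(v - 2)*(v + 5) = v^2 + 3*v - 10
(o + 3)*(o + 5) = o^2 + 8*o + 15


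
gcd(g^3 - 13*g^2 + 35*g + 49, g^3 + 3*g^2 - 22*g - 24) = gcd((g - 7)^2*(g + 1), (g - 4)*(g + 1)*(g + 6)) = g + 1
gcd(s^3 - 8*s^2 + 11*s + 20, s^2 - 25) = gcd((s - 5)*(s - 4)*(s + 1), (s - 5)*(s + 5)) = s - 5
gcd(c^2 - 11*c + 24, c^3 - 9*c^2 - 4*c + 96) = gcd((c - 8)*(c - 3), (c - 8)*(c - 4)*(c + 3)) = c - 8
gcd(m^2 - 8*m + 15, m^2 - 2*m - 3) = m - 3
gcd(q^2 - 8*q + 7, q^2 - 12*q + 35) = q - 7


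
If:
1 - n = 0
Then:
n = 1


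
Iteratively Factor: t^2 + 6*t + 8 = (t + 4)*(t + 2)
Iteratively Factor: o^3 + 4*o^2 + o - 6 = (o + 3)*(o^2 + o - 2) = (o + 2)*(o + 3)*(o - 1)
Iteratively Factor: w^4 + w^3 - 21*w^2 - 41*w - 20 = (w - 5)*(w^3 + 6*w^2 + 9*w + 4) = (w - 5)*(w + 1)*(w^2 + 5*w + 4) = (w - 5)*(w + 1)^2*(w + 4)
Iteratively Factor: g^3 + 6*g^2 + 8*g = (g)*(g^2 + 6*g + 8) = g*(g + 2)*(g + 4)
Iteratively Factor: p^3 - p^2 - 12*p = (p + 3)*(p^2 - 4*p) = p*(p + 3)*(p - 4)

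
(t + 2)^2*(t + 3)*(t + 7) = t^4 + 14*t^3 + 65*t^2 + 124*t + 84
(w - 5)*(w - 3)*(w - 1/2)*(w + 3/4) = w^4 - 31*w^3/4 + 101*w^2/8 + 27*w/4 - 45/8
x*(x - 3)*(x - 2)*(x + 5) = x^4 - 19*x^2 + 30*x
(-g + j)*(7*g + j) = -7*g^2 + 6*g*j + j^2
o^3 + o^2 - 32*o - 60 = (o - 6)*(o + 2)*(o + 5)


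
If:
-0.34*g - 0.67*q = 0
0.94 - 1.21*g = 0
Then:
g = 0.78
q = -0.39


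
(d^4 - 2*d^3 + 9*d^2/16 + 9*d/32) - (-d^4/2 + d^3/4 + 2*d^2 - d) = 3*d^4/2 - 9*d^3/4 - 23*d^2/16 + 41*d/32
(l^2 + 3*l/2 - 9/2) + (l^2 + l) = 2*l^2 + 5*l/2 - 9/2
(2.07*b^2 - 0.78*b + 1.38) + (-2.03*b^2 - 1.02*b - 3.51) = 0.04*b^2 - 1.8*b - 2.13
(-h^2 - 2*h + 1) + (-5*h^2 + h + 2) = -6*h^2 - h + 3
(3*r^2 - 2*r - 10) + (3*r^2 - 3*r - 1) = 6*r^2 - 5*r - 11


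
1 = 1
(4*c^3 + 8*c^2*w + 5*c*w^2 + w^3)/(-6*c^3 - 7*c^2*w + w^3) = (2*c + w)/(-3*c + w)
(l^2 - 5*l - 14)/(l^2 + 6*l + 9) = (l^2 - 5*l - 14)/(l^2 + 6*l + 9)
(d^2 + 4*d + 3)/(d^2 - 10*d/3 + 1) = 3*(d^2 + 4*d + 3)/(3*d^2 - 10*d + 3)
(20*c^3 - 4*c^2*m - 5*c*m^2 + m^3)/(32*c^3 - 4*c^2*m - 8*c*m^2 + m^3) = (5*c - m)/(8*c - m)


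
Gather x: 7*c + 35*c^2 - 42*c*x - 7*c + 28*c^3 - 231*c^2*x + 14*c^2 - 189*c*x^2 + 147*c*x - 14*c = 28*c^3 + 49*c^2 - 189*c*x^2 - 14*c + x*(-231*c^2 + 105*c)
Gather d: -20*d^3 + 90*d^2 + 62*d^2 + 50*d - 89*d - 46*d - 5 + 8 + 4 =-20*d^3 + 152*d^2 - 85*d + 7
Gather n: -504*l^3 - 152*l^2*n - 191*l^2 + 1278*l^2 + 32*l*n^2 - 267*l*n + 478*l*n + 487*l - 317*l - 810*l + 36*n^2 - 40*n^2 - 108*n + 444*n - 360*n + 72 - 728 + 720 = -504*l^3 + 1087*l^2 - 640*l + n^2*(32*l - 4) + n*(-152*l^2 + 211*l - 24) + 64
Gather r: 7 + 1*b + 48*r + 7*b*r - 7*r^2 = b - 7*r^2 + r*(7*b + 48) + 7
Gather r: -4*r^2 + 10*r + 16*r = -4*r^2 + 26*r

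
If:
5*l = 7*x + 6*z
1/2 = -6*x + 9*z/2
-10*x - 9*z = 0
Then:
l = -1/330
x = -1/22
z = 5/99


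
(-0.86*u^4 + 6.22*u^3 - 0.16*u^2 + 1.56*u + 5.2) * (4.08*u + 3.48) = -3.5088*u^5 + 22.3848*u^4 + 20.9928*u^3 + 5.808*u^2 + 26.6448*u + 18.096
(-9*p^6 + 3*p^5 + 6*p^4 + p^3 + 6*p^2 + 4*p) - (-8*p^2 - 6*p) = -9*p^6 + 3*p^5 + 6*p^4 + p^3 + 14*p^2 + 10*p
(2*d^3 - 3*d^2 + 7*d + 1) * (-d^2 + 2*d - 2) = -2*d^5 + 7*d^4 - 17*d^3 + 19*d^2 - 12*d - 2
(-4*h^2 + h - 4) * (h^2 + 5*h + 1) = -4*h^4 - 19*h^3 - 3*h^2 - 19*h - 4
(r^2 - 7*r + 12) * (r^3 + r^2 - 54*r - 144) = r^5 - 6*r^4 - 49*r^3 + 246*r^2 + 360*r - 1728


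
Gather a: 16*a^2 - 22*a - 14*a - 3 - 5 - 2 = 16*a^2 - 36*a - 10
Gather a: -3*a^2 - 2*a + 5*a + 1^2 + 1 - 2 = -3*a^2 + 3*a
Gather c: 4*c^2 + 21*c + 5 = 4*c^2 + 21*c + 5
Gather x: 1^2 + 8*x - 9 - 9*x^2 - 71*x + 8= -9*x^2 - 63*x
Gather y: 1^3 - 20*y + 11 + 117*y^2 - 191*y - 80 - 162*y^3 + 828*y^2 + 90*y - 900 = -162*y^3 + 945*y^2 - 121*y - 968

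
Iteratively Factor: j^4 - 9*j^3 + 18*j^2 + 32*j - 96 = (j - 3)*(j^3 - 6*j^2 + 32) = (j - 3)*(j + 2)*(j^2 - 8*j + 16) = (j - 4)*(j - 3)*(j + 2)*(j - 4)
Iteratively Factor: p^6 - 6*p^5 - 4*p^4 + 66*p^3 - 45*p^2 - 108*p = (p - 3)*(p^5 - 3*p^4 - 13*p^3 + 27*p^2 + 36*p) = (p - 3)*(p + 1)*(p^4 - 4*p^3 - 9*p^2 + 36*p) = (p - 3)^2*(p + 1)*(p^3 - p^2 - 12*p) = (p - 4)*(p - 3)^2*(p + 1)*(p^2 + 3*p) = p*(p - 4)*(p - 3)^2*(p + 1)*(p + 3)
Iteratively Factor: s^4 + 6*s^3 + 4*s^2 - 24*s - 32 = (s - 2)*(s^3 + 8*s^2 + 20*s + 16) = (s - 2)*(s + 4)*(s^2 + 4*s + 4) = (s - 2)*(s + 2)*(s + 4)*(s + 2)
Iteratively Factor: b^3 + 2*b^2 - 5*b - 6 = (b - 2)*(b^2 + 4*b + 3) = (b - 2)*(b + 3)*(b + 1)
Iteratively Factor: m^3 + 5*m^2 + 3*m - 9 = (m - 1)*(m^2 + 6*m + 9) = (m - 1)*(m + 3)*(m + 3)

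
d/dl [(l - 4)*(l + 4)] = 2*l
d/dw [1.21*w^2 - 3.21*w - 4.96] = 2.42*w - 3.21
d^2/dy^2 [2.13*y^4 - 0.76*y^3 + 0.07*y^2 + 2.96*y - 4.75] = 25.56*y^2 - 4.56*y + 0.14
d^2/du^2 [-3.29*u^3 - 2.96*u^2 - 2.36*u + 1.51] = -19.74*u - 5.92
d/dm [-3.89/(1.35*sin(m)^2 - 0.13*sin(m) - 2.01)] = (10.503*sin(m) - 0.5057)*cos(m)/(-1.35*sin(m)^2 + 0.13*sin(m) + 2.01)^2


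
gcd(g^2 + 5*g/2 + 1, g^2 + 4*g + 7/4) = g + 1/2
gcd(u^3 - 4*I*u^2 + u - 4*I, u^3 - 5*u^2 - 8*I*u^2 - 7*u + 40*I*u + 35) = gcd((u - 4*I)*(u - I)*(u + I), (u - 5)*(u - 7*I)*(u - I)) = u - I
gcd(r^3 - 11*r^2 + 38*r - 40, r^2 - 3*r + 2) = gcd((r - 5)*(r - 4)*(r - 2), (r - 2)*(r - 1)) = r - 2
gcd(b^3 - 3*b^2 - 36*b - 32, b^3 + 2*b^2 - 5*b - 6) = b + 1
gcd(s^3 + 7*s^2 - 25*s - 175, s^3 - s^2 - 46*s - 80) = s + 5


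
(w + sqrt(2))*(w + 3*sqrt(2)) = w^2 + 4*sqrt(2)*w + 6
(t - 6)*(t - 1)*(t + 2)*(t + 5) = t^4 - 33*t^2 - 28*t + 60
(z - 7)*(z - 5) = z^2 - 12*z + 35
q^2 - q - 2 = (q - 2)*(q + 1)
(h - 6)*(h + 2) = h^2 - 4*h - 12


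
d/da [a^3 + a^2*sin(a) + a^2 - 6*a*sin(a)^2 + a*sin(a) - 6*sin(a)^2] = a^2*cos(a) + 3*a^2 + 2*a*sin(a) - 6*a*sin(2*a) + a*cos(a) + 2*a - 6*sin(a)^2 + sin(a) - 6*sin(2*a)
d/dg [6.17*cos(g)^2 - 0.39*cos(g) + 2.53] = (0.39 - 12.34*cos(g))*sin(g)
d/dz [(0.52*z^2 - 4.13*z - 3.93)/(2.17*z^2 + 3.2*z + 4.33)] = (10.6261*z^2 + 21.5594*z - 5.3069)/(4.7089*z^4 + 13.888*z^3 + 29.0322*z^2 + 27.712*z + 18.7489)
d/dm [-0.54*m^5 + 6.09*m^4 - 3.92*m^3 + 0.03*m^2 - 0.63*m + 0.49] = -2.7*m^4 + 24.36*m^3 - 11.76*m^2 + 0.06*m - 0.63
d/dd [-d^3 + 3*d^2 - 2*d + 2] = -3*d^2 + 6*d - 2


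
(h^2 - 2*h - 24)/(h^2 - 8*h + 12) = (h + 4)/(h - 2)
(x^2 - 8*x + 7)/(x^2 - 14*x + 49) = (x - 1)/(x - 7)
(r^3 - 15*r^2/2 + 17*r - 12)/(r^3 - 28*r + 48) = (r - 3/2)/(r + 6)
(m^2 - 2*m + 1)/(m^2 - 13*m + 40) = (m^2 - 2*m + 1)/(m^2 - 13*m + 40)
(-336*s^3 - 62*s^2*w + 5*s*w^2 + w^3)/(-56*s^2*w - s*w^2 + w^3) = (6*s + w)/w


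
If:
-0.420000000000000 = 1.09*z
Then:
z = -0.39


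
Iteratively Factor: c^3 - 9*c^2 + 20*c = (c - 4)*(c^2 - 5*c) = (c - 5)*(c - 4)*(c)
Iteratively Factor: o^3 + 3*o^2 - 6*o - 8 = (o + 1)*(o^2 + 2*o - 8) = (o - 2)*(o + 1)*(o + 4)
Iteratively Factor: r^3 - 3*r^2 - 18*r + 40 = (r - 5)*(r^2 + 2*r - 8) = (r - 5)*(r - 2)*(r + 4)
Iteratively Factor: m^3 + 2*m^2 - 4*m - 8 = (m + 2)*(m^2 - 4) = (m - 2)*(m + 2)*(m + 2)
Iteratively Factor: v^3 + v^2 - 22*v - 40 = (v + 2)*(v^2 - v - 20) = (v - 5)*(v + 2)*(v + 4)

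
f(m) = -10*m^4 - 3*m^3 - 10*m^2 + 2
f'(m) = -40*m^3 - 9*m^2 - 20*m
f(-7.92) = -38480.90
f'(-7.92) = 19465.59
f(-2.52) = -416.77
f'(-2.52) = 633.37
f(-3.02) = -838.39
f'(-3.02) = 1080.06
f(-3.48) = -1459.29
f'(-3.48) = 1646.37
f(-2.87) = -687.91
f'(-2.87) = 928.86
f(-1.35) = -42.06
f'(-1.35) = 109.01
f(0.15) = 1.76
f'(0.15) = -3.34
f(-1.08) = -19.49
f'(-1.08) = 61.49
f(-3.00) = -817.00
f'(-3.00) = 1059.00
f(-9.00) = -64231.00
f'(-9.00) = 28611.00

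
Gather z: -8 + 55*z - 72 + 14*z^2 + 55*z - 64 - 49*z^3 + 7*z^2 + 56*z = -49*z^3 + 21*z^2 + 166*z - 144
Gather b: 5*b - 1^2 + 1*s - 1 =5*b + s - 2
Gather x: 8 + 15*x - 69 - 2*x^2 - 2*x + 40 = -2*x^2 + 13*x - 21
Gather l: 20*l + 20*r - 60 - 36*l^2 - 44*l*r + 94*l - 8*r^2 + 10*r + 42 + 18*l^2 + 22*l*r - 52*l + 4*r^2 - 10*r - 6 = -18*l^2 + l*(62 - 22*r) - 4*r^2 + 20*r - 24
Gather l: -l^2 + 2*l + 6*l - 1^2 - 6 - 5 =-l^2 + 8*l - 12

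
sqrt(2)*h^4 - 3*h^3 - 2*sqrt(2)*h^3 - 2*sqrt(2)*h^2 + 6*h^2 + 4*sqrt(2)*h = h*(h - 2)*(h - 2*sqrt(2))*(sqrt(2)*h + 1)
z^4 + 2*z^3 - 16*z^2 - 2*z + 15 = (z - 3)*(z - 1)*(z + 1)*(z + 5)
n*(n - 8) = n^2 - 8*n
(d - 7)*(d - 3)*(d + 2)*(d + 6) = d^4 - 2*d^3 - 47*d^2 + 48*d + 252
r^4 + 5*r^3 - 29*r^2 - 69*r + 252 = (r - 3)^2*(r + 4)*(r + 7)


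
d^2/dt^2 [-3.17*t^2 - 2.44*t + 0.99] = -6.34000000000000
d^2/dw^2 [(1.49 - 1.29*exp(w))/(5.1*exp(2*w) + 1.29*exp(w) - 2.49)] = (-33.5529*exp(4*w) + 163.50651*exp(3*w) - 68.88213*exp(2*w) + 74.02194*exp(w) - 3.2121)*exp(w)/(132.651*exp(6*w) + 100.6587*exp(5*w) - 168.83397*exp(4*w) - 96.143571*exp(3*w) + 82.430703*exp(2*w) + 23.994387*exp(w) - 15.438249)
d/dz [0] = 0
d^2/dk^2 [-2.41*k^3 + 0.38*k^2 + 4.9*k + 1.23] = 0.76 - 14.46*k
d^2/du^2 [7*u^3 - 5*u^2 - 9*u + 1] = 42*u - 10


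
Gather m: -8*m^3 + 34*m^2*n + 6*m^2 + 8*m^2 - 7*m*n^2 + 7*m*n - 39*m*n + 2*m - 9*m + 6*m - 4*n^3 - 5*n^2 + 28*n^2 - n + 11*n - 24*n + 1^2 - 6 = -8*m^3 + m^2*(34*n + 14) + m*(-7*n^2 - 32*n - 1) - 4*n^3 + 23*n^2 - 14*n - 5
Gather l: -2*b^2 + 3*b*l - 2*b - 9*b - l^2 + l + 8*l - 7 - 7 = -2*b^2 - 11*b - l^2 + l*(3*b + 9) - 14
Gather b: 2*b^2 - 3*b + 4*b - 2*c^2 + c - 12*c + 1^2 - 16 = 2*b^2 + b - 2*c^2 - 11*c - 15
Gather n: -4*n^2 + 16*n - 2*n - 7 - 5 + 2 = -4*n^2 + 14*n - 10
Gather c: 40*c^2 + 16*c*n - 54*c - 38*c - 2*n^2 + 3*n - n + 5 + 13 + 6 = 40*c^2 + c*(16*n - 92) - 2*n^2 + 2*n + 24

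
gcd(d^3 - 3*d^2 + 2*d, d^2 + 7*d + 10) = 1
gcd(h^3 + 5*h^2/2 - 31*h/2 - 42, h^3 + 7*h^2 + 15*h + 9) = h + 3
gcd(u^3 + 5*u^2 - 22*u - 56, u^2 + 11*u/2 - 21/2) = u + 7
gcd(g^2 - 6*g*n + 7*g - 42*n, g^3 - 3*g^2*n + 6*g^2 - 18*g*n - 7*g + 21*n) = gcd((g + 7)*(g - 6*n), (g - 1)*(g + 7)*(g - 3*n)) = g + 7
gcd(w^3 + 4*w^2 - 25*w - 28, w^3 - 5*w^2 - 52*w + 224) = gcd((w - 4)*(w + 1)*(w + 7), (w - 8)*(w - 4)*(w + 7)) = w^2 + 3*w - 28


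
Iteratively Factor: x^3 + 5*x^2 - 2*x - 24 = (x + 4)*(x^2 + x - 6) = (x - 2)*(x + 4)*(x + 3)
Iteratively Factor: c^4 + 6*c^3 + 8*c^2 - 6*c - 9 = (c + 1)*(c^3 + 5*c^2 + 3*c - 9) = (c - 1)*(c + 1)*(c^2 + 6*c + 9) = (c - 1)*(c + 1)*(c + 3)*(c + 3)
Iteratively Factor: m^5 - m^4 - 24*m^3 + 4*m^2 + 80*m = (m - 2)*(m^4 + m^3 - 22*m^2 - 40*m) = (m - 5)*(m - 2)*(m^3 + 6*m^2 + 8*m) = (m - 5)*(m - 2)*(m + 4)*(m^2 + 2*m) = (m - 5)*(m - 2)*(m + 2)*(m + 4)*(m)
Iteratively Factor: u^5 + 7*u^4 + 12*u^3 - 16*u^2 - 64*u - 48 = (u + 3)*(u^4 + 4*u^3 - 16*u - 16) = (u - 2)*(u + 3)*(u^3 + 6*u^2 + 12*u + 8) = (u - 2)*(u + 2)*(u + 3)*(u^2 + 4*u + 4) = (u - 2)*(u + 2)^2*(u + 3)*(u + 2)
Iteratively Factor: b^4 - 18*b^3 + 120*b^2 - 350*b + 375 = (b - 5)*(b^3 - 13*b^2 + 55*b - 75) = (b - 5)^2*(b^2 - 8*b + 15) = (b - 5)^3*(b - 3)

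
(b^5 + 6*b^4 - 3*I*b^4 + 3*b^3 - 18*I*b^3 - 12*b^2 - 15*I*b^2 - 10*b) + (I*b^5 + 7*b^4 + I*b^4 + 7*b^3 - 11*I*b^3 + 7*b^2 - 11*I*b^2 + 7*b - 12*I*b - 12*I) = b^5 + I*b^5 + 13*b^4 - 2*I*b^4 + 10*b^3 - 29*I*b^3 - 5*b^2 - 26*I*b^2 - 3*b - 12*I*b - 12*I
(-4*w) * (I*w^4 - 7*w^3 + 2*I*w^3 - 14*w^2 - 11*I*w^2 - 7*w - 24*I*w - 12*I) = -4*I*w^5 + 28*w^4 - 8*I*w^4 + 56*w^3 + 44*I*w^3 + 28*w^2 + 96*I*w^2 + 48*I*w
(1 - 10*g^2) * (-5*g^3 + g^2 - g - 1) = 50*g^5 - 10*g^4 + 5*g^3 + 11*g^2 - g - 1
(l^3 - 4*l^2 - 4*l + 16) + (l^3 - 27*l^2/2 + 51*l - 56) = 2*l^3 - 35*l^2/2 + 47*l - 40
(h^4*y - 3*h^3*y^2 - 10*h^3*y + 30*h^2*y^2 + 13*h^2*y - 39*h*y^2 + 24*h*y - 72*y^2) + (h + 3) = h^4*y - 3*h^3*y^2 - 10*h^3*y + 30*h^2*y^2 + 13*h^2*y - 39*h*y^2 + 24*h*y + h - 72*y^2 + 3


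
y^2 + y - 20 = (y - 4)*(y + 5)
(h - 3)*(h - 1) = h^2 - 4*h + 3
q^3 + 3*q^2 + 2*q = q*(q + 1)*(q + 2)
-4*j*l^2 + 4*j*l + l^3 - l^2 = l*(-4*j + l)*(l - 1)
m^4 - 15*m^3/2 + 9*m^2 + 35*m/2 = m*(m - 5)*(m - 7/2)*(m + 1)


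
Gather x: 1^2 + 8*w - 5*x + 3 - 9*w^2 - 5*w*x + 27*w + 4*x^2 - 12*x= -9*w^2 + 35*w + 4*x^2 + x*(-5*w - 17) + 4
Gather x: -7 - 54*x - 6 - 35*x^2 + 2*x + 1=-35*x^2 - 52*x - 12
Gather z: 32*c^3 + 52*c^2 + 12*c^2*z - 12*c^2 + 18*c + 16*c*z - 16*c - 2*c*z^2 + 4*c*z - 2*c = 32*c^3 + 40*c^2 - 2*c*z^2 + z*(12*c^2 + 20*c)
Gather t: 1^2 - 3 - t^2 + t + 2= -t^2 + t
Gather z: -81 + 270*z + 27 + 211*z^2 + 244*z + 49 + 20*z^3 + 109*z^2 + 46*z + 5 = 20*z^3 + 320*z^2 + 560*z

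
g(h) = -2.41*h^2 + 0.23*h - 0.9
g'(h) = 0.23 - 4.82*h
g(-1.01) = -3.59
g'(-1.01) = 5.10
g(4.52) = -49.10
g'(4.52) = -21.56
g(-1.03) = -3.69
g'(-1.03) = 5.19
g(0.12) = -0.91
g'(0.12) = -0.35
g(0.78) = -2.19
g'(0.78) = -3.53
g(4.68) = -52.61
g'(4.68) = -22.33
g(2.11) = -11.14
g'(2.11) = -9.94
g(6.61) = -104.68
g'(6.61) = -31.63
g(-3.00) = -23.28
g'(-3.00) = 14.69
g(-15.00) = -546.60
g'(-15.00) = 72.53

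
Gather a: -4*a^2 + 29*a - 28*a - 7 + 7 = -4*a^2 + a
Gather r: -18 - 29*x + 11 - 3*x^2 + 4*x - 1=-3*x^2 - 25*x - 8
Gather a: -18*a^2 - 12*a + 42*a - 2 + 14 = -18*a^2 + 30*a + 12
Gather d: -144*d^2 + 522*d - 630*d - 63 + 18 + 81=-144*d^2 - 108*d + 36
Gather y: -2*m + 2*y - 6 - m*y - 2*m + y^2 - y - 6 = -4*m + y^2 + y*(1 - m) - 12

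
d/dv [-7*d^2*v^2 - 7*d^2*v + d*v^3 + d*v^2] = d*(-14*d*v - 7*d + 3*v^2 + 2*v)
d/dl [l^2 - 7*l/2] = 2*l - 7/2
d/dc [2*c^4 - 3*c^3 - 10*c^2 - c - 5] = 8*c^3 - 9*c^2 - 20*c - 1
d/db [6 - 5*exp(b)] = -5*exp(b)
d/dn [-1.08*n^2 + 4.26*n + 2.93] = 4.26 - 2.16*n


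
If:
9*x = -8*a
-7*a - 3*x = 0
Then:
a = 0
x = 0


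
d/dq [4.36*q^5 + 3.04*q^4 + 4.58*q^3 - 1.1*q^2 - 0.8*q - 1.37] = 21.8*q^4 + 12.16*q^3 + 13.74*q^2 - 2.2*q - 0.8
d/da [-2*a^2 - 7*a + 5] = -4*a - 7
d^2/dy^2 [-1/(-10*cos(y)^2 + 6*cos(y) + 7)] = 2*(200*sin(y)^4 - 258*sin(y)^2 + 183*cos(y)/2 - 45*cos(3*y)/2 - 48)/(10*sin(y)^2 + 6*cos(y) - 3)^3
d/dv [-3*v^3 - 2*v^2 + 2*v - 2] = -9*v^2 - 4*v + 2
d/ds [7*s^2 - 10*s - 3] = 14*s - 10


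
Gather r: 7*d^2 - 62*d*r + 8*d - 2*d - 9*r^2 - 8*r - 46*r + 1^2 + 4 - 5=7*d^2 + 6*d - 9*r^2 + r*(-62*d - 54)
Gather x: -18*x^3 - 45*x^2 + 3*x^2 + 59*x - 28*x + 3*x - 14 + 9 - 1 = -18*x^3 - 42*x^2 + 34*x - 6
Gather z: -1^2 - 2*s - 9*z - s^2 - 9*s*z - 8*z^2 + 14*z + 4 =-s^2 - 2*s - 8*z^2 + z*(5 - 9*s) + 3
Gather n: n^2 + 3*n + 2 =n^2 + 3*n + 2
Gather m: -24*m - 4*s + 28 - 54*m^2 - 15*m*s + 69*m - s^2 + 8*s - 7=-54*m^2 + m*(45 - 15*s) - s^2 + 4*s + 21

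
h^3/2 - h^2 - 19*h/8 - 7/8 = (h/2 + 1/2)*(h - 7/2)*(h + 1/2)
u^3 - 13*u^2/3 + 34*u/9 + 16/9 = (u - 8/3)*(u - 2)*(u + 1/3)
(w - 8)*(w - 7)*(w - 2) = w^3 - 17*w^2 + 86*w - 112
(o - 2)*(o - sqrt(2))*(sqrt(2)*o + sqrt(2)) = sqrt(2)*o^3 - 2*o^2 - sqrt(2)*o^2 - 2*sqrt(2)*o + 2*o + 4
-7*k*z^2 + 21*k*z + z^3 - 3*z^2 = z*(-7*k + z)*(z - 3)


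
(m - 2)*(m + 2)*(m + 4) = m^3 + 4*m^2 - 4*m - 16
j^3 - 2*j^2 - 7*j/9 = j*(j - 7/3)*(j + 1/3)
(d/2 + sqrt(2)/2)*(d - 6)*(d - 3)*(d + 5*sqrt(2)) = d^4/2 - 9*d^3/2 + 3*sqrt(2)*d^3 - 27*sqrt(2)*d^2 + 14*d^2 - 45*d + 54*sqrt(2)*d + 90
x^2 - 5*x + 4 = (x - 4)*(x - 1)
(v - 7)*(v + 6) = v^2 - v - 42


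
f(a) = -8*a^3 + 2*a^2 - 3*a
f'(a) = -24*a^2 + 4*a - 3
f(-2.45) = 137.00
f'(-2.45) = -156.86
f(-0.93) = 10.95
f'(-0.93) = -27.48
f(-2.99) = 240.70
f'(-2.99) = -229.52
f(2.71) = -152.66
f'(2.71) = -168.42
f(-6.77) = 2594.29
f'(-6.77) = -1130.07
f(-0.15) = 0.52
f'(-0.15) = -4.14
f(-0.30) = 1.30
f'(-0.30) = -6.36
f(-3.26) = 308.20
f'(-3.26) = -271.10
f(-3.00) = 243.00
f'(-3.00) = -231.00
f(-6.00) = 1818.00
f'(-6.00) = -891.00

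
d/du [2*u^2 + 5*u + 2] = 4*u + 5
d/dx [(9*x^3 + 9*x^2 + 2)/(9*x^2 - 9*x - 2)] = 9*(9*x^4 - 18*x^3 - 15*x^2 - 8*x + 2)/(81*x^4 - 162*x^3 + 45*x^2 + 36*x + 4)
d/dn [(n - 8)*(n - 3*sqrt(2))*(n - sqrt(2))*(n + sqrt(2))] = 4*n^3 - 24*n^2 - 9*sqrt(2)*n^2 - 4*n + 48*sqrt(2)*n + 6*sqrt(2) + 16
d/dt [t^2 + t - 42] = 2*t + 1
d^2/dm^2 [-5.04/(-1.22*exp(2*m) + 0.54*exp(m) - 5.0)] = ((2.7216 - 24.5952*exp(m))*(1.22*exp(2*m) - 0.54*exp(m) + 5.0) + 5.04*(2.44*exp(m) - 0.54)*(4.88*exp(m) - 1.08)*exp(m))*exp(m)/(1.22*exp(2*m) - 0.54*exp(m) + 5.0)^3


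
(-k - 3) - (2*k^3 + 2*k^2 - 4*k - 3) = -2*k^3 - 2*k^2 + 3*k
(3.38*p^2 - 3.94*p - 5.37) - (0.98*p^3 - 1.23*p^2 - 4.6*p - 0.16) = -0.98*p^3 + 4.61*p^2 + 0.66*p - 5.21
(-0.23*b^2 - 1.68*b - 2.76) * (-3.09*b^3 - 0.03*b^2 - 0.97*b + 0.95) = 0.7107*b^5 + 5.1981*b^4 + 8.8019*b^3 + 1.4939*b^2 + 1.0812*b - 2.622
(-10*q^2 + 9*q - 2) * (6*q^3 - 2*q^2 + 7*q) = -60*q^5 + 74*q^4 - 100*q^3 + 67*q^2 - 14*q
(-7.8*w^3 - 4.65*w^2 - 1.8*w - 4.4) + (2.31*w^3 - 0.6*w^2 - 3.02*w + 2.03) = -5.49*w^3 - 5.25*w^2 - 4.82*w - 2.37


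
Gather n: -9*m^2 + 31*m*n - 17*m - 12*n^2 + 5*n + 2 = -9*m^2 - 17*m - 12*n^2 + n*(31*m + 5) + 2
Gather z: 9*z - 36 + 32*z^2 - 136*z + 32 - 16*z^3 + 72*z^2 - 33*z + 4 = -16*z^3 + 104*z^2 - 160*z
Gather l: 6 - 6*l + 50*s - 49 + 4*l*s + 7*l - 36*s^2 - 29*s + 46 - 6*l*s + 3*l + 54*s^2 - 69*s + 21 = l*(4 - 2*s) + 18*s^2 - 48*s + 24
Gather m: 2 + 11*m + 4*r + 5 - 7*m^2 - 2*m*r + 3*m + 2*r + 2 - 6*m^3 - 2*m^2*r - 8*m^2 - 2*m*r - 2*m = -6*m^3 + m^2*(-2*r - 15) + m*(12 - 4*r) + 6*r + 9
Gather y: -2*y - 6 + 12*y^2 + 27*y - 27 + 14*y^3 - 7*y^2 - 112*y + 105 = 14*y^3 + 5*y^2 - 87*y + 72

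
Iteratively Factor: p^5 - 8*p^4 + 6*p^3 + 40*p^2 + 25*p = (p - 5)*(p^4 - 3*p^3 - 9*p^2 - 5*p) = p*(p - 5)*(p^3 - 3*p^2 - 9*p - 5) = p*(p - 5)*(p + 1)*(p^2 - 4*p - 5) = p*(p - 5)*(p + 1)^2*(p - 5)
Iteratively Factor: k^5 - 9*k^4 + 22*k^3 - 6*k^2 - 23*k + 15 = (k - 1)*(k^4 - 8*k^3 + 14*k^2 + 8*k - 15) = (k - 1)*(k + 1)*(k^3 - 9*k^2 + 23*k - 15) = (k - 1)^2*(k + 1)*(k^2 - 8*k + 15) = (k - 3)*(k - 1)^2*(k + 1)*(k - 5)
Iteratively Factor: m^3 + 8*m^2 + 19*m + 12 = (m + 3)*(m^2 + 5*m + 4) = (m + 1)*(m + 3)*(m + 4)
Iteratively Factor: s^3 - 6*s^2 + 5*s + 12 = (s - 4)*(s^2 - 2*s - 3) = (s - 4)*(s - 3)*(s + 1)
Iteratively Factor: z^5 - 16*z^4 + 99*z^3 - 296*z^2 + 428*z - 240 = (z - 3)*(z^4 - 13*z^3 + 60*z^2 - 116*z + 80) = (z - 3)*(z - 2)*(z^3 - 11*z^2 + 38*z - 40) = (z - 5)*(z - 3)*(z - 2)*(z^2 - 6*z + 8) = (z - 5)*(z - 4)*(z - 3)*(z - 2)*(z - 2)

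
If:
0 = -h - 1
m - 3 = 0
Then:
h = -1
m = 3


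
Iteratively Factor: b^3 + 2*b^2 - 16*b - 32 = (b - 4)*(b^2 + 6*b + 8) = (b - 4)*(b + 4)*(b + 2)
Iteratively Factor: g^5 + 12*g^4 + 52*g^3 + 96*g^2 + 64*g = (g + 2)*(g^4 + 10*g^3 + 32*g^2 + 32*g) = (g + 2)*(g + 4)*(g^3 + 6*g^2 + 8*g) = g*(g + 2)*(g + 4)*(g^2 + 6*g + 8) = g*(g + 2)*(g + 4)^2*(g + 2)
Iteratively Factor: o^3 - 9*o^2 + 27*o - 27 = (o - 3)*(o^2 - 6*o + 9) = (o - 3)^2*(o - 3)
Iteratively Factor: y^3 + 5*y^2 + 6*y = (y)*(y^2 + 5*y + 6) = y*(y + 2)*(y + 3)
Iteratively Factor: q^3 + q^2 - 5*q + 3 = (q - 1)*(q^2 + 2*q - 3) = (q - 1)^2*(q + 3)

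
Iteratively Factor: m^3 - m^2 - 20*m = (m)*(m^2 - m - 20) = m*(m + 4)*(m - 5)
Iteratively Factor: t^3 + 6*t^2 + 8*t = (t + 2)*(t^2 + 4*t) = t*(t + 2)*(t + 4)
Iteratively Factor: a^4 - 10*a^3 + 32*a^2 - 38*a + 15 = (a - 1)*(a^3 - 9*a^2 + 23*a - 15) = (a - 5)*(a - 1)*(a^2 - 4*a + 3) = (a - 5)*(a - 3)*(a - 1)*(a - 1)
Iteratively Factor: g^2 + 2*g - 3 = (g + 3)*(g - 1)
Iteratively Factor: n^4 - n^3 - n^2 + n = (n - 1)*(n^3 - n) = (n - 1)*(n + 1)*(n^2 - n) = n*(n - 1)*(n + 1)*(n - 1)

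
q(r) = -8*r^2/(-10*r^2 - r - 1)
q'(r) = -8*r^2*(20*r + 1)/(-10*r^2 - r - 1)^2 - 16*r/(-10*r^2 - r - 1)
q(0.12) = 0.09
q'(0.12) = 1.27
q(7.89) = 0.79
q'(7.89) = 0.00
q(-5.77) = 0.81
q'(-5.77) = 0.00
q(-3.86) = 0.82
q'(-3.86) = 0.00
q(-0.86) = 0.79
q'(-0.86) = -0.14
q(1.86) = 0.74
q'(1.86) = 0.04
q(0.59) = 0.55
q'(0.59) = 0.48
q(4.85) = 0.78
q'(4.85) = 0.00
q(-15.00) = 0.81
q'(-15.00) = 0.00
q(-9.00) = 0.81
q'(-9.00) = 0.00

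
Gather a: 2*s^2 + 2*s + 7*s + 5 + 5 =2*s^2 + 9*s + 10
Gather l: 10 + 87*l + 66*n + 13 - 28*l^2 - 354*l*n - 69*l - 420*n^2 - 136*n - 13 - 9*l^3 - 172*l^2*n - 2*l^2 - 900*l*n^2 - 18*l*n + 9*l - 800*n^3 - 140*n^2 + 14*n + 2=-9*l^3 + l^2*(-172*n - 30) + l*(-900*n^2 - 372*n + 27) - 800*n^3 - 560*n^2 - 56*n + 12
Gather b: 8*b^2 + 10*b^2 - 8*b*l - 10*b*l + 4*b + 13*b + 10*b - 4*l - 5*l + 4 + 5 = 18*b^2 + b*(27 - 18*l) - 9*l + 9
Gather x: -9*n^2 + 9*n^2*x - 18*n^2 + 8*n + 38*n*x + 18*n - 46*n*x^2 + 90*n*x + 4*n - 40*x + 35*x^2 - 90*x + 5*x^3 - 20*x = -27*n^2 + 30*n + 5*x^3 + x^2*(35 - 46*n) + x*(9*n^2 + 128*n - 150)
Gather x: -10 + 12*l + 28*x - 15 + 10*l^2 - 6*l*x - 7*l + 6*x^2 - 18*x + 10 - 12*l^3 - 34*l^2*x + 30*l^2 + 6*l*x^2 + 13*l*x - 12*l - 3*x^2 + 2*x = -12*l^3 + 40*l^2 - 7*l + x^2*(6*l + 3) + x*(-34*l^2 + 7*l + 12) - 15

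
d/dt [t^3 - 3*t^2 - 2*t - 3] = 3*t^2 - 6*t - 2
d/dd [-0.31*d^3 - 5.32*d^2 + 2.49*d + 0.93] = -0.93*d^2 - 10.64*d + 2.49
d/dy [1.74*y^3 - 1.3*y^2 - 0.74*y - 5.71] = 5.22*y^2 - 2.6*y - 0.74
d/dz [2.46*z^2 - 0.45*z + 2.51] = 4.92*z - 0.45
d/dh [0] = 0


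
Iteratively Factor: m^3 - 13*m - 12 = (m + 1)*(m^2 - m - 12) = (m + 1)*(m + 3)*(m - 4)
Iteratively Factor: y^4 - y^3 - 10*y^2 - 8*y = (y + 1)*(y^3 - 2*y^2 - 8*y) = (y + 1)*(y + 2)*(y^2 - 4*y) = (y - 4)*(y + 1)*(y + 2)*(y)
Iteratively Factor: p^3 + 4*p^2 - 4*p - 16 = (p - 2)*(p^2 + 6*p + 8) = (p - 2)*(p + 4)*(p + 2)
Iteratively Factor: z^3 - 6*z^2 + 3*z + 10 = (z + 1)*(z^2 - 7*z + 10) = (z - 2)*(z + 1)*(z - 5)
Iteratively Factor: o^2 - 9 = (o - 3)*(o + 3)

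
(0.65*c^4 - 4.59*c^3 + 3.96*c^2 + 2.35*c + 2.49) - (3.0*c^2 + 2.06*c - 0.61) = 0.65*c^4 - 4.59*c^3 + 0.96*c^2 + 0.29*c + 3.1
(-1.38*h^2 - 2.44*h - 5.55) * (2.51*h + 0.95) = -3.4638*h^3 - 7.4354*h^2 - 16.2485*h - 5.2725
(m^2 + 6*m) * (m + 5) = m^3 + 11*m^2 + 30*m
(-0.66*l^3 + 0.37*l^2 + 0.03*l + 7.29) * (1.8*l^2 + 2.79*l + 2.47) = -1.188*l^5 - 1.1754*l^4 - 0.5439*l^3 + 14.1196*l^2 + 20.4132*l + 18.0063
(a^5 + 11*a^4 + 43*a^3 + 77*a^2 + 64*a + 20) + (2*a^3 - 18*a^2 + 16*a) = a^5 + 11*a^4 + 45*a^3 + 59*a^2 + 80*a + 20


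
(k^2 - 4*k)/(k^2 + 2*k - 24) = k/(k + 6)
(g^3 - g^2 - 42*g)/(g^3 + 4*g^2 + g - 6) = g*(g^2 - g - 42)/(g^3 + 4*g^2 + g - 6)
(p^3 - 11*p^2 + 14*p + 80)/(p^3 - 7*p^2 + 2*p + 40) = (p - 8)/(p - 4)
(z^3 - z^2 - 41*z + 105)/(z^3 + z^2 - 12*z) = (z^2 + 2*z - 35)/(z*(z + 4))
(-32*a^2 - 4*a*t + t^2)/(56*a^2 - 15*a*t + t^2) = (4*a + t)/(-7*a + t)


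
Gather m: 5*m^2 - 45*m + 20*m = 5*m^2 - 25*m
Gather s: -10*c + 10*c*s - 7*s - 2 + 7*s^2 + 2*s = -10*c + 7*s^2 + s*(10*c - 5) - 2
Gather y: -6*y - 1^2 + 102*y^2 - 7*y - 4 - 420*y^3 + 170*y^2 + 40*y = -420*y^3 + 272*y^2 + 27*y - 5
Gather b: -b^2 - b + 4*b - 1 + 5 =-b^2 + 3*b + 4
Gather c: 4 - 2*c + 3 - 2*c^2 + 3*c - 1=-2*c^2 + c + 6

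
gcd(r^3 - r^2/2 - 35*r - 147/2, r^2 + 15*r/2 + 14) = r + 7/2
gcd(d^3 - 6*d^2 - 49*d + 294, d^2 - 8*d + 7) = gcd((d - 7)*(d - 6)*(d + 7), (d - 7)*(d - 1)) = d - 7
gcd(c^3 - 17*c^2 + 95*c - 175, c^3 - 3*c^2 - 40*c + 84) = c - 7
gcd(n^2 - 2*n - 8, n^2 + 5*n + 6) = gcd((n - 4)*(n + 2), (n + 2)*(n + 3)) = n + 2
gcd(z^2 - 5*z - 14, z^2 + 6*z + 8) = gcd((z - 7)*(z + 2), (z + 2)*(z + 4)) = z + 2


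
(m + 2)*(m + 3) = m^2 + 5*m + 6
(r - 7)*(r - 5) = r^2 - 12*r + 35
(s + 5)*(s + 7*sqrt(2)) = s^2 + 5*s + 7*sqrt(2)*s + 35*sqrt(2)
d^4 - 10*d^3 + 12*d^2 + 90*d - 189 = (d - 7)*(d - 3)^2*(d + 3)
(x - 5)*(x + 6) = x^2 + x - 30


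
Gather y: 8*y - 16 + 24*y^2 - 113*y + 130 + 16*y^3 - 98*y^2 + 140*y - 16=16*y^3 - 74*y^2 + 35*y + 98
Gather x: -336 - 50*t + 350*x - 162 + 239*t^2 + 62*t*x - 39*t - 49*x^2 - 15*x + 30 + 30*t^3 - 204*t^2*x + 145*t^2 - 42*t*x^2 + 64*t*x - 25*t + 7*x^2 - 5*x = 30*t^3 + 384*t^2 - 114*t + x^2*(-42*t - 42) + x*(-204*t^2 + 126*t + 330) - 468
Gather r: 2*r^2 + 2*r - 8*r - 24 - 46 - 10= 2*r^2 - 6*r - 80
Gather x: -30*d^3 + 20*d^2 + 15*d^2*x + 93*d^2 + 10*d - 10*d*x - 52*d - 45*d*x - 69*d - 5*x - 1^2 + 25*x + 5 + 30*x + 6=-30*d^3 + 113*d^2 - 111*d + x*(15*d^2 - 55*d + 50) + 10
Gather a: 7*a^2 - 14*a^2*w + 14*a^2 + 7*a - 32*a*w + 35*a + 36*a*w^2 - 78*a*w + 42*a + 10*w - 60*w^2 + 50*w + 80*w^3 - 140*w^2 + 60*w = a^2*(21 - 14*w) + a*(36*w^2 - 110*w + 84) + 80*w^3 - 200*w^2 + 120*w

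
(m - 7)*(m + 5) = m^2 - 2*m - 35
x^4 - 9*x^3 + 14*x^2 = x^2*(x - 7)*(x - 2)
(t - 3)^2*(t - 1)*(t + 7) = t^4 - 34*t^2 + 96*t - 63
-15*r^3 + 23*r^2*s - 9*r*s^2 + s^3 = (-5*r + s)*(-3*r + s)*(-r + s)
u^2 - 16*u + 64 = (u - 8)^2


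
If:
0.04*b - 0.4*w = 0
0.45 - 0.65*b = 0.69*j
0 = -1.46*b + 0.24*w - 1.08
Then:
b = -0.75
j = 1.36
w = -0.08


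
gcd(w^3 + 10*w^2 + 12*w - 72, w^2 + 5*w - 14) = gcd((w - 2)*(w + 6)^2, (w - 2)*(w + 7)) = w - 2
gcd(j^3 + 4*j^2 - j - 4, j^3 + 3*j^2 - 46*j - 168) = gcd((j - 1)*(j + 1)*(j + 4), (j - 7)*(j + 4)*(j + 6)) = j + 4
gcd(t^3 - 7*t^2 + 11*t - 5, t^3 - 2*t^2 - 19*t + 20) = t^2 - 6*t + 5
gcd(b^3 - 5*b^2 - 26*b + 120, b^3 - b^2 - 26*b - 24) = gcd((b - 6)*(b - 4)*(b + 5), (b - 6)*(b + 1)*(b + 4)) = b - 6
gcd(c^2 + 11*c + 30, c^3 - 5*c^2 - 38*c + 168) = c + 6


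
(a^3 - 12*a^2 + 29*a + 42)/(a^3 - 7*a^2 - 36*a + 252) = (a + 1)/(a + 6)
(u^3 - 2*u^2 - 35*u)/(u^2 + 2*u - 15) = u*(u - 7)/(u - 3)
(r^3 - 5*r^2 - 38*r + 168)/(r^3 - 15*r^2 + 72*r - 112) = (r + 6)/(r - 4)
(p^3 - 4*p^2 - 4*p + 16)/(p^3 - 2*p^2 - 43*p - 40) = (-p^3 + 4*p^2 + 4*p - 16)/(-p^3 + 2*p^2 + 43*p + 40)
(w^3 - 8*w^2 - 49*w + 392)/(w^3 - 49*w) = (w - 8)/w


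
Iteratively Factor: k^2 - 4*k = (k - 4)*(k)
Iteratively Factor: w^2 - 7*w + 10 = (w - 5)*(w - 2)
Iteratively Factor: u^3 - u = (u)*(u^2 - 1) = u*(u - 1)*(u + 1)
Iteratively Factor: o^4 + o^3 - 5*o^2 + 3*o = (o)*(o^3 + o^2 - 5*o + 3) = o*(o - 1)*(o^2 + 2*o - 3) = o*(o - 1)^2*(o + 3)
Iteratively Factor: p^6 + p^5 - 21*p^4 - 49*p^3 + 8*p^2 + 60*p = (p + 2)*(p^5 - p^4 - 19*p^3 - 11*p^2 + 30*p) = p*(p + 2)*(p^4 - p^3 - 19*p^2 - 11*p + 30) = p*(p - 1)*(p + 2)*(p^3 - 19*p - 30) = p*(p - 5)*(p - 1)*(p + 2)*(p^2 + 5*p + 6) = p*(p - 5)*(p - 1)*(p + 2)^2*(p + 3)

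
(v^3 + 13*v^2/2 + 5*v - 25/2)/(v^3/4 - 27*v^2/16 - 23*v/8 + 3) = 8*(2*v^3 + 13*v^2 + 10*v - 25)/(4*v^3 - 27*v^2 - 46*v + 48)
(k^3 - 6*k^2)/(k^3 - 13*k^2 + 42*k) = k/(k - 7)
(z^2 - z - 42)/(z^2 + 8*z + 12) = (z - 7)/(z + 2)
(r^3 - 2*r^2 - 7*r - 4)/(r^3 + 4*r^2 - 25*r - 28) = (r + 1)/(r + 7)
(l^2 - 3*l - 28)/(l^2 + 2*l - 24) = (l^2 - 3*l - 28)/(l^2 + 2*l - 24)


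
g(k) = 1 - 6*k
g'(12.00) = -6.00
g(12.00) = -71.00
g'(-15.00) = -6.00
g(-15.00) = 91.00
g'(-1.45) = -6.00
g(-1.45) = 9.70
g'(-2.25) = -6.00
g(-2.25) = 14.50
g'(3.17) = -6.00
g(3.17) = -18.02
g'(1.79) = -6.00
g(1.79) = -9.74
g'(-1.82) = -6.00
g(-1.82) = 11.92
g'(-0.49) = -6.00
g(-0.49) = 3.94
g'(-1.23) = -6.00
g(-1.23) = 8.38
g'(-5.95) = -6.00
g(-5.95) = 36.70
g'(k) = -6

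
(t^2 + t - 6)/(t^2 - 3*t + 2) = (t + 3)/(t - 1)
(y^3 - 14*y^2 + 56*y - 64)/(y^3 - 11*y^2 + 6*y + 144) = (y^2 - 6*y + 8)/(y^2 - 3*y - 18)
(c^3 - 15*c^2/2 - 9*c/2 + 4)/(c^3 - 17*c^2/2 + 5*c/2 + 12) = (2*c - 1)/(2*c - 3)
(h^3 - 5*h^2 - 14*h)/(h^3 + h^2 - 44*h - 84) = h/(h + 6)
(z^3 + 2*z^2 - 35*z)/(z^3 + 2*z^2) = (z^2 + 2*z - 35)/(z*(z + 2))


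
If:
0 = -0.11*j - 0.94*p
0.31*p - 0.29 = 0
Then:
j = -7.99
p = 0.94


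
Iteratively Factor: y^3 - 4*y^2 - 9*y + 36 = (y - 3)*(y^2 - y - 12) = (y - 3)*(y + 3)*(y - 4)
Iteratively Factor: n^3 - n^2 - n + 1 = (n - 1)*(n^2 - 1) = (n - 1)*(n + 1)*(n - 1)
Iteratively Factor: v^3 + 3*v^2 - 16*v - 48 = (v - 4)*(v^2 + 7*v + 12) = (v - 4)*(v + 3)*(v + 4)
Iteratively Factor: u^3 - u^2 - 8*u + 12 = (u + 3)*(u^2 - 4*u + 4) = (u - 2)*(u + 3)*(u - 2)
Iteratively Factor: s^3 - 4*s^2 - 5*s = (s)*(s^2 - 4*s - 5) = s*(s - 5)*(s + 1)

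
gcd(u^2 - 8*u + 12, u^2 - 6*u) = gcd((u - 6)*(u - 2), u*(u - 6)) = u - 6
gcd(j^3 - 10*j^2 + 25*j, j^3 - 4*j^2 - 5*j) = j^2 - 5*j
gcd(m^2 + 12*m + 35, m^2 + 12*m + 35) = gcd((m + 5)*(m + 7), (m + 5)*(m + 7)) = m^2 + 12*m + 35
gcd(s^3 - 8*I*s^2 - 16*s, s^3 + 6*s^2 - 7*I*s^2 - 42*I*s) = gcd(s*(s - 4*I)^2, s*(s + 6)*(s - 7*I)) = s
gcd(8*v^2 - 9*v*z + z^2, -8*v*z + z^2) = -8*v + z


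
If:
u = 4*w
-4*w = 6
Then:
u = -6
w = -3/2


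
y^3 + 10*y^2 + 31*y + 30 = (y + 2)*(y + 3)*(y + 5)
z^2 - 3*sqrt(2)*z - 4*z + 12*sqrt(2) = (z - 4)*(z - 3*sqrt(2))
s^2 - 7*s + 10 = (s - 5)*(s - 2)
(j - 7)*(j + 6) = j^2 - j - 42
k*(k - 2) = k^2 - 2*k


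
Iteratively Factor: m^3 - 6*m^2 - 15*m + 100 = (m - 5)*(m^2 - m - 20) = (m - 5)*(m + 4)*(m - 5)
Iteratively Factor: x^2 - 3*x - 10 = (x + 2)*(x - 5)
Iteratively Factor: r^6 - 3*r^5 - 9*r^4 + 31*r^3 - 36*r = (r)*(r^5 - 3*r^4 - 9*r^3 + 31*r^2 - 36) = r*(r - 2)*(r^4 - r^3 - 11*r^2 + 9*r + 18) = r*(r - 2)*(r + 1)*(r^3 - 2*r^2 - 9*r + 18) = r*(r - 2)*(r + 1)*(r + 3)*(r^2 - 5*r + 6) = r*(r - 2)^2*(r + 1)*(r + 3)*(r - 3)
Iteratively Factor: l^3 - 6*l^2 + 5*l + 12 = (l + 1)*(l^2 - 7*l + 12) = (l - 3)*(l + 1)*(l - 4)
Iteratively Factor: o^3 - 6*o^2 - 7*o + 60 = (o - 5)*(o^2 - o - 12) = (o - 5)*(o + 3)*(o - 4)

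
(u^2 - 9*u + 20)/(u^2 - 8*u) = (u^2 - 9*u + 20)/(u*(u - 8))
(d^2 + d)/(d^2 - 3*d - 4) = d/(d - 4)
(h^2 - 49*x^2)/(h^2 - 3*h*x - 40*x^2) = (-h^2 + 49*x^2)/(-h^2 + 3*h*x + 40*x^2)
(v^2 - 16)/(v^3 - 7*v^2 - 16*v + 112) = 1/(v - 7)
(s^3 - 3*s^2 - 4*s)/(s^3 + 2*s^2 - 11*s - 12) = s*(s - 4)/(s^2 + s - 12)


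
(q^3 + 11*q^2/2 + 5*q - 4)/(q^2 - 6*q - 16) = (q^2 + 7*q/2 - 2)/(q - 8)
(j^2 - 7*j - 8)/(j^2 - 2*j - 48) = (j + 1)/(j + 6)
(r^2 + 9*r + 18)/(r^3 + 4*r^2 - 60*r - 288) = (r + 3)/(r^2 - 2*r - 48)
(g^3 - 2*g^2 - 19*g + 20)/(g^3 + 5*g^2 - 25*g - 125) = (g^2 + 3*g - 4)/(g^2 + 10*g + 25)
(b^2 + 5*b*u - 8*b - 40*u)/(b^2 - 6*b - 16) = (b + 5*u)/(b + 2)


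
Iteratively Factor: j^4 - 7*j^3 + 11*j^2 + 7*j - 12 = (j - 3)*(j^3 - 4*j^2 - j + 4) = (j - 4)*(j - 3)*(j^2 - 1) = (j - 4)*(j - 3)*(j + 1)*(j - 1)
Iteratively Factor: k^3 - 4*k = (k - 2)*(k^2 + 2*k) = (k - 2)*(k + 2)*(k)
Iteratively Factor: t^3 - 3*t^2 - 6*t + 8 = (t + 2)*(t^2 - 5*t + 4) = (t - 1)*(t + 2)*(t - 4)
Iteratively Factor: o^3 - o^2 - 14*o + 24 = (o - 3)*(o^2 + 2*o - 8) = (o - 3)*(o - 2)*(o + 4)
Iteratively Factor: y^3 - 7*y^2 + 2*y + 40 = (y - 5)*(y^2 - 2*y - 8) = (y - 5)*(y - 4)*(y + 2)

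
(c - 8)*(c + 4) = c^2 - 4*c - 32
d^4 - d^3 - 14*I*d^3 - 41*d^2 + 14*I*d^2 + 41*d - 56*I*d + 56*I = (d - 1)*(d - 8*I)*(d - 7*I)*(d + I)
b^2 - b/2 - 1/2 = (b - 1)*(b + 1/2)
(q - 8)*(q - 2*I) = q^2 - 8*q - 2*I*q + 16*I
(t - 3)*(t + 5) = t^2 + 2*t - 15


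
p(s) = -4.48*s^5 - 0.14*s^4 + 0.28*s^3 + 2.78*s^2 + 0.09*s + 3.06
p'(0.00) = 0.09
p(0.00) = 3.06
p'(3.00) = -1805.19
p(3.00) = -1064.07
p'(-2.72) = -1223.64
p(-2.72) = 677.08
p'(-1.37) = -83.42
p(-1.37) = 28.56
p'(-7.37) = -65858.38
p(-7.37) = 97040.94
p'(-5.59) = -21779.26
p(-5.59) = 24357.09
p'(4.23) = -7175.24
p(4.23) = -6037.53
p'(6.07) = -30469.50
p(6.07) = -36937.98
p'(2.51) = -878.60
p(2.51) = -426.65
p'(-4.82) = -12034.76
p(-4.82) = 11615.32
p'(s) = -22.4*s^4 - 0.56*s^3 + 0.84*s^2 + 5.56*s + 0.09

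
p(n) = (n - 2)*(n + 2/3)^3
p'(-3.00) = -94.37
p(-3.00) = 63.52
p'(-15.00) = -13422.37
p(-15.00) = 50059.96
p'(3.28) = 121.29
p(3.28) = 78.69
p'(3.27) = 120.05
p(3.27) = 77.48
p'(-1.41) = -6.06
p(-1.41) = 1.40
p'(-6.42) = -1026.57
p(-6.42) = 1603.51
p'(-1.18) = -2.65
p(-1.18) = 0.43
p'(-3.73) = -190.06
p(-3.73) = 164.72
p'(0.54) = -4.62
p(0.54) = -2.57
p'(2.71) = 62.79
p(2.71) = 27.34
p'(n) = 3*(n - 2)*(n + 2/3)^2 + (n + 2/3)^3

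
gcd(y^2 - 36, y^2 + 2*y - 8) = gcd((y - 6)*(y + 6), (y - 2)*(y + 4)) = 1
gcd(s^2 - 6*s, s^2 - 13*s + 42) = s - 6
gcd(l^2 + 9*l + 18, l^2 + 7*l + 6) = l + 6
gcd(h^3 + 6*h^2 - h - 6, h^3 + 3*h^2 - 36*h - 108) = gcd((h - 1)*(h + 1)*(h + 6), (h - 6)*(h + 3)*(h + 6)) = h + 6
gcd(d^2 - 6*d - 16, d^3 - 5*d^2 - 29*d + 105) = 1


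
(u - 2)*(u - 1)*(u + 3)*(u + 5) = u^4 + 5*u^3 - 7*u^2 - 29*u + 30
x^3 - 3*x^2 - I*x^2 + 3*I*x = x*(x - 3)*(x - I)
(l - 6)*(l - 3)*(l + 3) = l^3 - 6*l^2 - 9*l + 54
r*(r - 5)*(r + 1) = r^3 - 4*r^2 - 5*r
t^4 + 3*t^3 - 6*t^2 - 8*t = t*(t - 2)*(t + 1)*(t + 4)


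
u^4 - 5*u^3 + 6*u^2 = u^2*(u - 3)*(u - 2)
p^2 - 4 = (p - 2)*(p + 2)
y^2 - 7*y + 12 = (y - 4)*(y - 3)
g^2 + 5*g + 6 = (g + 2)*(g + 3)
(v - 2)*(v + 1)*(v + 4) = v^3 + 3*v^2 - 6*v - 8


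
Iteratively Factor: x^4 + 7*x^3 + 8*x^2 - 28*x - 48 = (x + 2)*(x^3 + 5*x^2 - 2*x - 24) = (x + 2)*(x + 3)*(x^2 + 2*x - 8) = (x + 2)*(x + 3)*(x + 4)*(x - 2)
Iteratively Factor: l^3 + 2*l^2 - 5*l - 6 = (l - 2)*(l^2 + 4*l + 3) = (l - 2)*(l + 3)*(l + 1)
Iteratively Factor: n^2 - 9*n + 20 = (n - 4)*(n - 5)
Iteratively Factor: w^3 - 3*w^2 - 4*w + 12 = (w + 2)*(w^2 - 5*w + 6) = (w - 2)*(w + 2)*(w - 3)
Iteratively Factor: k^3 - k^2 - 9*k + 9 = (k - 3)*(k^2 + 2*k - 3) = (k - 3)*(k - 1)*(k + 3)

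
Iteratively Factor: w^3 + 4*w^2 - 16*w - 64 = (w + 4)*(w^2 - 16) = (w - 4)*(w + 4)*(w + 4)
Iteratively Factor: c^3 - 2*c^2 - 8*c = (c)*(c^2 - 2*c - 8) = c*(c - 4)*(c + 2)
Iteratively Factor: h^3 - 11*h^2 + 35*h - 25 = (h - 1)*(h^2 - 10*h + 25) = (h - 5)*(h - 1)*(h - 5)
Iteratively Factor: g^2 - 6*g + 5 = (g - 1)*(g - 5)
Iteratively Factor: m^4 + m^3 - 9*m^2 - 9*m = (m - 3)*(m^3 + 4*m^2 + 3*m) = (m - 3)*(m + 1)*(m^2 + 3*m) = (m - 3)*(m + 1)*(m + 3)*(m)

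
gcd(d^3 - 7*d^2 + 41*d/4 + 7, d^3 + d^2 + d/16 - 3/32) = d + 1/2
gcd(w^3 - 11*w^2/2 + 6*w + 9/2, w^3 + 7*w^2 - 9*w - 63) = w - 3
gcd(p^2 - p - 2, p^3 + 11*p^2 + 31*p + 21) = p + 1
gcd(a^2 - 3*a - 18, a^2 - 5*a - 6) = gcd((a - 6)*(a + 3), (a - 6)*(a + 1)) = a - 6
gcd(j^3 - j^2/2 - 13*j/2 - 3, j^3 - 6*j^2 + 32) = j + 2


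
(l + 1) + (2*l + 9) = 3*l + 10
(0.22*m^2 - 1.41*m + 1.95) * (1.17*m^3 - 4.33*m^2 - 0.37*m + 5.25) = 0.2574*m^5 - 2.6023*m^4 + 8.3054*m^3 - 6.7668*m^2 - 8.124*m + 10.2375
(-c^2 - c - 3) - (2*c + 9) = -c^2 - 3*c - 12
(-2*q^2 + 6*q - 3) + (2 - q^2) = -3*q^2 + 6*q - 1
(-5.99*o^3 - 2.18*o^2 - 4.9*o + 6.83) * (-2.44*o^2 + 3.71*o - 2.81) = 14.6156*o^5 - 16.9037*o^4 + 20.7001*o^3 - 28.7184*o^2 + 39.1083*o - 19.1923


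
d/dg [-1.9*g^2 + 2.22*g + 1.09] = 2.22 - 3.8*g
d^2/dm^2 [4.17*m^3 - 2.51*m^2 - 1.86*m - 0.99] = 25.02*m - 5.02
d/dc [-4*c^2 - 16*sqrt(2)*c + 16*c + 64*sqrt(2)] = -8*c - 16*sqrt(2) + 16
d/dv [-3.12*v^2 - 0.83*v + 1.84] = -6.24*v - 0.83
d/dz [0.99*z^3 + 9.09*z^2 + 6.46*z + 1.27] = 2.97*z^2 + 18.18*z + 6.46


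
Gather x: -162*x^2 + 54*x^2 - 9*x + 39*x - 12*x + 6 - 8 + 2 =-108*x^2 + 18*x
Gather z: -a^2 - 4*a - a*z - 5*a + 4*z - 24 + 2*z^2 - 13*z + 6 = -a^2 - 9*a + 2*z^2 + z*(-a - 9) - 18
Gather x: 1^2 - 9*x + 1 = 2 - 9*x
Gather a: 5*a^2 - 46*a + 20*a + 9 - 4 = 5*a^2 - 26*a + 5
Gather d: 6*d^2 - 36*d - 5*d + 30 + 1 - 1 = 6*d^2 - 41*d + 30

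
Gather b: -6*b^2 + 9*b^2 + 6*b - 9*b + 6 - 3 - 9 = 3*b^2 - 3*b - 6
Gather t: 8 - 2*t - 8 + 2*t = 0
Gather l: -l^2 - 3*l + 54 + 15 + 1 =-l^2 - 3*l + 70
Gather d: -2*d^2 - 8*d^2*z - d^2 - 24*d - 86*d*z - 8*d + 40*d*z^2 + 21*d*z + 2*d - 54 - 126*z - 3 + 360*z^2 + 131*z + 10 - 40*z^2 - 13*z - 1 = d^2*(-8*z - 3) + d*(40*z^2 - 65*z - 30) + 320*z^2 - 8*z - 48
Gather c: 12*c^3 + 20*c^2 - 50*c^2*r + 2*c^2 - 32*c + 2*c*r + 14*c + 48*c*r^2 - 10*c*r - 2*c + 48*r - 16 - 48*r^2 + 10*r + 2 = 12*c^3 + c^2*(22 - 50*r) + c*(48*r^2 - 8*r - 20) - 48*r^2 + 58*r - 14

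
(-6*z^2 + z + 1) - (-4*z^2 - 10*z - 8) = -2*z^2 + 11*z + 9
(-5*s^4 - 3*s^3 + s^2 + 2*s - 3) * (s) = -5*s^5 - 3*s^4 + s^3 + 2*s^2 - 3*s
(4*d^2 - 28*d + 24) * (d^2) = 4*d^4 - 28*d^3 + 24*d^2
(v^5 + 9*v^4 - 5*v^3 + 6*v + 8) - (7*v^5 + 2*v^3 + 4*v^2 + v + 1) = -6*v^5 + 9*v^4 - 7*v^3 - 4*v^2 + 5*v + 7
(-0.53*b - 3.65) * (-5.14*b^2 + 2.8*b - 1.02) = 2.7242*b^3 + 17.277*b^2 - 9.6794*b + 3.723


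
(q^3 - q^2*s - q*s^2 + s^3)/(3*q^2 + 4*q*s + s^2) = (q^2 - 2*q*s + s^2)/(3*q + s)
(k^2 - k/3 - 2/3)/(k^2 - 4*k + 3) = (k + 2/3)/(k - 3)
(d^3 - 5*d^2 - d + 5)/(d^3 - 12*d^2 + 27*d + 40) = (d - 1)/(d - 8)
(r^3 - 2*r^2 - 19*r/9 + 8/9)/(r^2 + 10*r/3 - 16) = (3*r^2 + 2*r - 1)/(3*(r + 6))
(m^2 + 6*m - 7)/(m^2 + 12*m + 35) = (m - 1)/(m + 5)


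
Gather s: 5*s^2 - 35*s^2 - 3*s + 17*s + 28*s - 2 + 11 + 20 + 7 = -30*s^2 + 42*s + 36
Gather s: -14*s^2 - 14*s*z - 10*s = -14*s^2 + s*(-14*z - 10)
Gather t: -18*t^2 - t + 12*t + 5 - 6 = -18*t^2 + 11*t - 1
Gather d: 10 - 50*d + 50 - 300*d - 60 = -350*d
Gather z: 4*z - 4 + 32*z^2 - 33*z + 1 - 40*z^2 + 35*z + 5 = -8*z^2 + 6*z + 2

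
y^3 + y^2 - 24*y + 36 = (y - 3)*(y - 2)*(y + 6)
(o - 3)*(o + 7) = o^2 + 4*o - 21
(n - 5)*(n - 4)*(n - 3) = n^3 - 12*n^2 + 47*n - 60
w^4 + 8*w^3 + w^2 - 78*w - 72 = (w - 3)*(w + 1)*(w + 4)*(w + 6)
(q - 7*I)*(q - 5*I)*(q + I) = q^3 - 11*I*q^2 - 23*q - 35*I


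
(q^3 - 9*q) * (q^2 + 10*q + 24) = q^5 + 10*q^4 + 15*q^3 - 90*q^2 - 216*q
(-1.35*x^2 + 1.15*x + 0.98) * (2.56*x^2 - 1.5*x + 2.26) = -3.456*x^4 + 4.969*x^3 - 2.2672*x^2 + 1.129*x + 2.2148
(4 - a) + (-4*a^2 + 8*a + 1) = -4*a^2 + 7*a + 5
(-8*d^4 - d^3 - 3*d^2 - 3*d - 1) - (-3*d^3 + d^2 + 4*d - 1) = -8*d^4 + 2*d^3 - 4*d^2 - 7*d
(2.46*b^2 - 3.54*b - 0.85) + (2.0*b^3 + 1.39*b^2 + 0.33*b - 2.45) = 2.0*b^3 + 3.85*b^2 - 3.21*b - 3.3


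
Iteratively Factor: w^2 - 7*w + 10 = (w - 2)*(w - 5)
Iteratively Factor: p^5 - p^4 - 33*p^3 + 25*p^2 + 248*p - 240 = (p + 4)*(p^4 - 5*p^3 - 13*p^2 + 77*p - 60) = (p - 3)*(p + 4)*(p^3 - 2*p^2 - 19*p + 20) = (p - 5)*(p - 3)*(p + 4)*(p^2 + 3*p - 4) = (p - 5)*(p - 3)*(p - 1)*(p + 4)*(p + 4)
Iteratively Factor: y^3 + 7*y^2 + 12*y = (y + 3)*(y^2 + 4*y) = (y + 3)*(y + 4)*(y)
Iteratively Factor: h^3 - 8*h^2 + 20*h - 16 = (h - 2)*(h^2 - 6*h + 8) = (h - 2)^2*(h - 4)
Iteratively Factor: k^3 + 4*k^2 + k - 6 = (k + 2)*(k^2 + 2*k - 3) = (k - 1)*(k + 2)*(k + 3)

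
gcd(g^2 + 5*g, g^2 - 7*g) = g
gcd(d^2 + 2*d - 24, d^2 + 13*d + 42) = d + 6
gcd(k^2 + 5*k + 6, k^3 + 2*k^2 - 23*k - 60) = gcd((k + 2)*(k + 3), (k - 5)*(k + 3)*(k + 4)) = k + 3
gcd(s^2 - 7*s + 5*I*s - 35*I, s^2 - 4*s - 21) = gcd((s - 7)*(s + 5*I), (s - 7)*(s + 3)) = s - 7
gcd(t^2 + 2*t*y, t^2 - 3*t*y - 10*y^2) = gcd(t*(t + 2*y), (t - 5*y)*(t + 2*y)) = t + 2*y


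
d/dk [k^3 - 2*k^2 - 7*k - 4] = 3*k^2 - 4*k - 7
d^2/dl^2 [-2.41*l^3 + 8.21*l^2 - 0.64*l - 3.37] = 16.42 - 14.46*l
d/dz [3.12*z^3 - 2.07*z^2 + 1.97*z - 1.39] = 9.36*z^2 - 4.14*z + 1.97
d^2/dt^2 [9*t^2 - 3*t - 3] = 18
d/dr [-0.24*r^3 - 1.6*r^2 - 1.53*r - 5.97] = -0.72*r^2 - 3.2*r - 1.53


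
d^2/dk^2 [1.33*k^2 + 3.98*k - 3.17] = 2.66000000000000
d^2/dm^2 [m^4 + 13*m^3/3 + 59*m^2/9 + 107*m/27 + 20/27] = 12*m^2 + 26*m + 118/9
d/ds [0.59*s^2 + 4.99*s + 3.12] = 1.18*s + 4.99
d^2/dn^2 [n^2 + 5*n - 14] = 2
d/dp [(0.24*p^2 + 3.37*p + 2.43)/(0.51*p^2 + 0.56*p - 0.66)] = (-1.5843*p^2 - 2.7954*p - 3.585)/(0.2601*p^4 + 0.5712*p^3 - 0.3596*p^2 - 0.7392*p + 0.4356)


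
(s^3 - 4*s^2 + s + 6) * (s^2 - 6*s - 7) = s^5 - 10*s^4 + 18*s^3 + 28*s^2 - 43*s - 42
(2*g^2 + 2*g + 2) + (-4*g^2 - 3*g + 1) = -2*g^2 - g + 3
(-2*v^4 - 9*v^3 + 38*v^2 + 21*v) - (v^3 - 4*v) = -2*v^4 - 10*v^3 + 38*v^2 + 25*v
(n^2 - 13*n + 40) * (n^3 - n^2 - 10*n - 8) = n^5 - 14*n^4 + 43*n^3 + 82*n^2 - 296*n - 320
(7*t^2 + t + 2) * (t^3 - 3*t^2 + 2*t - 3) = 7*t^5 - 20*t^4 + 13*t^3 - 25*t^2 + t - 6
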